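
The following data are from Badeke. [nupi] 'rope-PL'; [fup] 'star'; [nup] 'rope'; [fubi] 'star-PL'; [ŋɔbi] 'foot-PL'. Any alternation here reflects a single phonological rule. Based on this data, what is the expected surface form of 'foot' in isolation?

The stem for 'star' ends in [p] in [fup] but [b] in [fubi].
If /p/ were underlying and a rule turned it into [b] before the PL suffix, 'rope' would also alternate; but it has [p] in both [nup] and [nupi].
So /b/ is underlying, and a rule of word-final obstruent devoicing — voiced obstruents become voiceless word-finally — gives [p].
From [ŋɔbi] the stem 'foot' is /ŋɔb/; word-finally this yields [ŋɔp].

[ŋɔp]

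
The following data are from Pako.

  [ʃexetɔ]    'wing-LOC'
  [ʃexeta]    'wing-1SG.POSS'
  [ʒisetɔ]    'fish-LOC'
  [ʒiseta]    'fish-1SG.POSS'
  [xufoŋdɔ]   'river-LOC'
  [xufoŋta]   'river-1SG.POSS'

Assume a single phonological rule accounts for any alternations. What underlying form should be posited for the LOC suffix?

The LOC suffix surfaces as [-dɔ] and [-tɔ], depending on the final segment of the stem.
The 1SG.POSS suffix, which begins with [t], is invariant after every stem; so [t] is not altered by any rule here.
The LOC suffix is therefore /-dɔ/ underlyingly, with post-vocalic devoicing: voiced stops become voiceless after a vowel.

/-dɔ/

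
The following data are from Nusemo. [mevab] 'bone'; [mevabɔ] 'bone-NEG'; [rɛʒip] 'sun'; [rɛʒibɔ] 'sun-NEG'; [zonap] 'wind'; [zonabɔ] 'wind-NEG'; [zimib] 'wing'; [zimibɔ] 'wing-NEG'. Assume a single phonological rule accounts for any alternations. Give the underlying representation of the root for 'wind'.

The stem for 'wind' ends in [p] in [zonap] but [b] in [zonabɔ].
The stem 'bone' ([mevab], [mevabɔ]) shows [b] unchanged in both environments, so [b] cannot be basic with [p] derived in isolation.
The underlying segment must be /p/; voiceless stops become voiced between vowels, yielding [b] there.

/zonap/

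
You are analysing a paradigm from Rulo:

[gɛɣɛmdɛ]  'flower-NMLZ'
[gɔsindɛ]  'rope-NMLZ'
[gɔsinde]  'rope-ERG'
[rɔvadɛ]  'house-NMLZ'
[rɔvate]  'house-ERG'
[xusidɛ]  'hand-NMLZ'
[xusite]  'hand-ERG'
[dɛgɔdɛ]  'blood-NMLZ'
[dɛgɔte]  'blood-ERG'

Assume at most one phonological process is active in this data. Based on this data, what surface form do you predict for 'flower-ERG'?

[gɛɣɛmde]

The ERG suffix surfaces as [-de] and [-te], depending on the final segment of the stem.
The NMLZ suffix, which begins with [d], is invariant after every stem; so [d] is not altered by any rule here.
The ERG suffix is therefore /-te/ underlyingly, with post-nasal voicing: voiceless stops become voiced after a nasal.
After 'flower', which ends in a nasal, the suffix surfaces as [-de], giving [gɛɣɛmde].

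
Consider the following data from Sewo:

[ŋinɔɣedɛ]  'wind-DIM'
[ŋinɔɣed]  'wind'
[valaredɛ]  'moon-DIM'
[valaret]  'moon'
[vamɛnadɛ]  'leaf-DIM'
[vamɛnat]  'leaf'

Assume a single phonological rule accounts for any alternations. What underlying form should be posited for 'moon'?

The root 'moon' surfaces as [valaredɛ] and [valaret], with a stem-final [d] ~ [t] alternation.
But 'wind' keeps [d] in both environments ([ŋinɔɣedɛ], [ŋinɔɣed]), so there is no rule changing /d/ to [t] in isolation.
The underlying segment must be /t/; voiceless stops become voiced between vowels, yielding [d] there.
The underlying form of 'moon' is therefore /valaret/.

/valaret/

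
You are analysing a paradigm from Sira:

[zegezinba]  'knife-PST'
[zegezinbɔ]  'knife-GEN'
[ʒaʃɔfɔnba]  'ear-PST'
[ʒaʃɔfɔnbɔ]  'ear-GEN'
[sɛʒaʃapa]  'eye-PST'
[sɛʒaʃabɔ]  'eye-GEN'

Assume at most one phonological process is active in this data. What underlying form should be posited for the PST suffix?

/-pa/

The PST morpheme has two allomorphs, [-ba] and [-pa].
The GEN suffix, which begins with [b], is invariant after every stem; so [b] is not altered by any rule here.
So the underlying form is /-pa/, and voiceless stops become voiced after a nasal.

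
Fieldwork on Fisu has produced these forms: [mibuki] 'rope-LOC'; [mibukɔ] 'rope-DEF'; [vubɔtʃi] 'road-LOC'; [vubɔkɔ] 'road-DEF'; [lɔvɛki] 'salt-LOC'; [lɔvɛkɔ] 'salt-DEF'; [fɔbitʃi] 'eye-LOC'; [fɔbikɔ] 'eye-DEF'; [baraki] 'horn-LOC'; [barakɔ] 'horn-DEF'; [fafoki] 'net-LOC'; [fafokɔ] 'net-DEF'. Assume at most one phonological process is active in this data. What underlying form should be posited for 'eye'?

In [fɔbitʃi] and [fɔbikɔ] the final segment of 'eye' alternates: [tʃ] ~ [k].
If /k/ were underlying and a rule turned it into [tʃ] before the LOC suffix, 'net' would also alternate; but it has [k] in both [fafoki] and [fafokɔ].
Therefore /tʃ/ is basic and [k] is derived by depalatalization (palato-alveolar /tʃ/ becomes [k] when no front vowel follows).

/fɔbitʃ/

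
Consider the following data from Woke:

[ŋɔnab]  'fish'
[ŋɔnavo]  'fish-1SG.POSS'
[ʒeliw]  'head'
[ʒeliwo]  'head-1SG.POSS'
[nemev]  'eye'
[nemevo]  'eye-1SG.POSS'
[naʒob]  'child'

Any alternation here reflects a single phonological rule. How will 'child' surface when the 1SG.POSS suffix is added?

The root 'fish' surfaces as [ŋɔnab] and [ŋɔnavo], with a stem-final [b] ~ [v] alternation.
Compare 'eye', with invariant [v] in [nemev] and [nemevo]: an analysis with underlying /v/ and a rule producing [b] in isolation would wrongly predict alternation here too.
So /b/ is underlying, and a rule of intervocalic spirantization — voiced stops become fricatives between vowels — gives [v].
The one attested form of 'child', [naʒob], shows underlying /naʒob/. Applying the same rule between vowels gives [naʒovo].

[naʒovo]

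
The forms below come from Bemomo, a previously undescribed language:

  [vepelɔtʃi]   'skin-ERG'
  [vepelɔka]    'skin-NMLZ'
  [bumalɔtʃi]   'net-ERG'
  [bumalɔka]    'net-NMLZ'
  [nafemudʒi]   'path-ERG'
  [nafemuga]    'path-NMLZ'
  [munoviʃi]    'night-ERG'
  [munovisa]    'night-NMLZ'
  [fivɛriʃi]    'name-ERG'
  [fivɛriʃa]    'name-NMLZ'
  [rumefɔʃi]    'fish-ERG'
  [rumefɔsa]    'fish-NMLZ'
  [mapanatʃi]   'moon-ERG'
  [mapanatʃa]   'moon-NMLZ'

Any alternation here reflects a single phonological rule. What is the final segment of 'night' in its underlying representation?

/s/

In [munoviʃi] and [munovisa] the final segment of 'night' alternates: [ʃ] ~ [s].
But 'name' keeps [ʃ] in both environments ([fivɛriʃi], [fivɛriʃa]), so there is no rule changing /ʃ/ to [s] before the NMLZ suffix.
Therefore /s/ is basic and [ʃ] is derived by palatalization before a front vowel (/k/, /g/ and /s/ become palato-alveolar [tʃ], [dʒ] and [ʃ] before a front vowel).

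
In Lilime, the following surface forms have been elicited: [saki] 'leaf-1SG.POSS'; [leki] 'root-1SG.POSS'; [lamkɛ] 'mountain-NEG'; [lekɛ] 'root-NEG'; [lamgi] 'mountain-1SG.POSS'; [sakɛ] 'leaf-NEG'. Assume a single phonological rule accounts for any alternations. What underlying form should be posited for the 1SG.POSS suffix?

The 1SG.POSS morpheme has two allomorphs, [-gi] and [-ki].
By contrast the NEG suffix keeps its initial [k] throughout — that segment must be underlying.
So the underlying form is /-gi/, and voiced stops become voiceless after a vowel.

/-gi/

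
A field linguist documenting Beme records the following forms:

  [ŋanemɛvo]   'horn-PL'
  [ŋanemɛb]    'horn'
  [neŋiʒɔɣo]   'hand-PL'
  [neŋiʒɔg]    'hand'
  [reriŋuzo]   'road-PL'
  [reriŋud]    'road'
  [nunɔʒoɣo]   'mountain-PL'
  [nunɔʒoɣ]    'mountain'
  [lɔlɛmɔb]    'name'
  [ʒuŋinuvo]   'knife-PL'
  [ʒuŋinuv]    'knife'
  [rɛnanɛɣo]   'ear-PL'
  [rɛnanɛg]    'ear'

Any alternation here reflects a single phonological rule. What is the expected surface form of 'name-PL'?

The stem for 'horn' ends in [v] in [ŋanemɛvo] but [b] in [ŋanemɛb].
Compare 'knife', with invariant [v] in [ʒuŋinuvo] and [ʒuŋinuv]: an analysis with underlying /v/ and a rule producing [b] in isolation would wrongly predict alternation here too.
The alternation reflects intervocalic spirantization: voiced stops become fricatives between vowels. /b/ is underlying.
The one attested form of 'name', [lɔlɛmɔb], shows underlying /lɔlɛmɔb/. Applying the same rule between vowels gives [lɔlɛmɔvo].

[lɔlɛmɔvo]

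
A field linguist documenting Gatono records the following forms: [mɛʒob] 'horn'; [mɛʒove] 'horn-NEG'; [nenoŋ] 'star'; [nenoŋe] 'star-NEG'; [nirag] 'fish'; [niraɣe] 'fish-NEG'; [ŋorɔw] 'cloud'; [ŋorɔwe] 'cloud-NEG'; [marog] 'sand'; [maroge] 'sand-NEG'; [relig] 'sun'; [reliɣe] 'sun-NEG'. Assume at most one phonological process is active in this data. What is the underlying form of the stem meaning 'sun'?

/reliɣ/

The root 'sun' surfaces as [relig] and [reliɣe], with a stem-final [g] ~ [ɣ] alternation.
Compare 'sand', with invariant [g] in [marog] and [maroge]: an analysis with underlying /g/ and a rule producing [ɣ] before the NEG suffix would wrongly predict alternation here too.
Therefore /ɣ/ is basic and [g] is derived by word-final hardening (voiced fricatives become stops word-finally).
Hence 'sun' is /reliɣ/ underlyingly.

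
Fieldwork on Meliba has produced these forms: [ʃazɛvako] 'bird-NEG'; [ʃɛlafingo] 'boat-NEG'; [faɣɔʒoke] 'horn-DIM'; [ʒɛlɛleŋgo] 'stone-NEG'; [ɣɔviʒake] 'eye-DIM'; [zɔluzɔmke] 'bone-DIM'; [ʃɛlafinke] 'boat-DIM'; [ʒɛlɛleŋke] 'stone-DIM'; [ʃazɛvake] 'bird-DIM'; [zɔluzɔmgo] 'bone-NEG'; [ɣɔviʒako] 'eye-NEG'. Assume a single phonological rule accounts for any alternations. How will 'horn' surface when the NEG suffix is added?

The NEG morpheme has two allomorphs, [-go] and [-ko].
By contrast the DIM suffix keeps its initial [k] throughout — that segment must be underlying.
So the underlying form is /-go/, and voiced stops become voiceless after a vowel.
After 'horn', which ends in a vowel, the suffix surfaces as [-ko], giving [faɣɔʒoko].

[faɣɔʒoko]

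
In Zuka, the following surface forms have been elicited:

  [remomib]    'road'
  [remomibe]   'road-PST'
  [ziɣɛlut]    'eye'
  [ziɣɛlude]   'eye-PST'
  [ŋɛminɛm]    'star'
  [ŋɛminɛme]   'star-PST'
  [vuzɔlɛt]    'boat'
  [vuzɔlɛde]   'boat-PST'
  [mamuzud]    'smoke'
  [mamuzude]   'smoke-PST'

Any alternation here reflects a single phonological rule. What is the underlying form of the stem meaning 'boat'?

The root 'boat' surfaces as [vuzɔlɛt] and [vuzɔlɛde], with a stem-final [t] ~ [d] alternation.
If /d/ were underlying and a rule turned it into [t] in isolation, 'smoke' would also alternate; but it has [d] in both [mamuzud] and [mamuzude].
The alternation reflects intervocalic voicing: voiceless stops become voiced between vowels. /t/ is underlying.
Hence 'boat' is /vuzɔlɛt/ underlyingly.

/vuzɔlɛt/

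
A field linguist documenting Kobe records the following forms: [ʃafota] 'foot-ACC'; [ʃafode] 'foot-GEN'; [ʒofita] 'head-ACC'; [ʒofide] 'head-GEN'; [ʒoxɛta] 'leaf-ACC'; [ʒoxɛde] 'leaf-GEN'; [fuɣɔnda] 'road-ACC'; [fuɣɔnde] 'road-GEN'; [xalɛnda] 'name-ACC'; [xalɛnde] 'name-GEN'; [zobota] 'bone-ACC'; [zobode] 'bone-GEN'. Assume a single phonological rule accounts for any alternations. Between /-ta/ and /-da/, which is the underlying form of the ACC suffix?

/-ta/

The ACC suffix surfaces as [-da] and [-ta], depending on the final segment of the stem.
The GEN suffix, which begins with [d], is invariant after every stem; so [d] is not altered by any rule here.
The ACC suffix is therefore /-ta/ underlyingly, with post-nasal voicing: voiceless stops become voiced after a nasal.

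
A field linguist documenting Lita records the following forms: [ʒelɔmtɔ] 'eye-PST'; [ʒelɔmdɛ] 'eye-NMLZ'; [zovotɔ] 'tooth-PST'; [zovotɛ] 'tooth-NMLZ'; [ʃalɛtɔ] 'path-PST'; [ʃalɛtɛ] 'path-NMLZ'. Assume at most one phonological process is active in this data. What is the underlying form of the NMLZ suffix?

/-dɛ/

The NMLZ morpheme has two allomorphs, [-dɛ] and [-tɛ].
By contrast the PST suffix keeps its initial [t] throughout — that segment must be underlying.
The NMLZ suffix is therefore /-dɛ/ underlyingly, with post-vocalic devoicing: voiced stops become voiceless after a vowel.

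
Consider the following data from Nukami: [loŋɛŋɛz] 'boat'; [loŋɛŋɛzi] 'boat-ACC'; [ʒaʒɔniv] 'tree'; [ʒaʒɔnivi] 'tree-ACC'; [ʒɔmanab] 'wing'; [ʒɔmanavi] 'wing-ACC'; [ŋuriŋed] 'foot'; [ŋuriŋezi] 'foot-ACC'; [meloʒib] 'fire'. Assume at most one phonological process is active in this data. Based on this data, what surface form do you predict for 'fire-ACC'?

In [ʒɔmanab] and [ʒɔmanavi] the final segment of 'wing' alternates: [b] ~ [v].
The stem 'tree' ([ʒaʒɔniv], [ʒaʒɔnivi]) shows [v] unchanged in both environments, so [v] cannot be basic with [b] derived in isolation.
So /b/ is underlying, and a rule of intervocalic spirantization — voiced stops become fricatives between vowels — gives [v].
The one attested form of 'fire', [meloʒib], shows underlying /meloʒib/. Applying the same rule between vowels gives [meloʒivi].

[meloʒivi]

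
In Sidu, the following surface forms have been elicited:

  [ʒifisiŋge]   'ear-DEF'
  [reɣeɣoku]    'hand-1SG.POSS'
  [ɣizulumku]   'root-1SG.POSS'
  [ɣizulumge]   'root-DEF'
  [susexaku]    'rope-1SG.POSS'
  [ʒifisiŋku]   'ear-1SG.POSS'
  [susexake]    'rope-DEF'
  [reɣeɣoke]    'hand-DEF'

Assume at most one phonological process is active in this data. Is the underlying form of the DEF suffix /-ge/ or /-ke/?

/-ge/

The DEF suffix surfaces as [-ge] and [-ke], depending on the final segment of the stem.
By contrast the 1SG.POSS suffix keeps its initial [k] throughout — that segment must be underlying.
So the underlying form is /-ge/, and voiced stops become voiceless after a vowel.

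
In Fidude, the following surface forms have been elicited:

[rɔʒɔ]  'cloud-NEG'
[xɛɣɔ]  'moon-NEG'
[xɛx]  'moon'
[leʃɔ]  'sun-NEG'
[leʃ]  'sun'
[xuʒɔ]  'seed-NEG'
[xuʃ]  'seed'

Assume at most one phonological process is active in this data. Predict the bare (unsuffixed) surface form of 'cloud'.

[rɔʃ]

In [xuʒɔ] and [xuʃ] the final segment of 'seed' alternates: [ʒ] ~ [ʃ].
The stem 'sun' ([leʃɔ], [leʃ]) shows [ʃ] unchanged in both environments, so [ʃ] cannot be basic with [ʒ] derived before the NEG suffix.
Therefore /ʒ/ is basic and [ʃ] is derived by word-final obstruent devoicing (voiced obstruents become voiceless word-finally).
The one attested form of 'cloud', [rɔʒɔ], shows underlying /rɔʒ/. Applying the same rule word-finally gives [rɔʃ].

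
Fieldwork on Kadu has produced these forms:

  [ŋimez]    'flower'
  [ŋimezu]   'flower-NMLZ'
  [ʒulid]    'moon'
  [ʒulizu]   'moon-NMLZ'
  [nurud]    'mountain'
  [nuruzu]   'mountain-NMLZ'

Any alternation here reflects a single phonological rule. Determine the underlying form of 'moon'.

/ʒulid/

The stem for 'moon' ends in [d] in [ʒulid] but [z] in [ʒulizu].
But 'flower' keeps [z] in both environments ([ŋimez], [ŋimezu]), so there is no rule changing /z/ to [d] in isolation.
So /d/ is underlying, and a rule of intervocalic spirantization — voiced stops become fricatives between vowels — gives [z].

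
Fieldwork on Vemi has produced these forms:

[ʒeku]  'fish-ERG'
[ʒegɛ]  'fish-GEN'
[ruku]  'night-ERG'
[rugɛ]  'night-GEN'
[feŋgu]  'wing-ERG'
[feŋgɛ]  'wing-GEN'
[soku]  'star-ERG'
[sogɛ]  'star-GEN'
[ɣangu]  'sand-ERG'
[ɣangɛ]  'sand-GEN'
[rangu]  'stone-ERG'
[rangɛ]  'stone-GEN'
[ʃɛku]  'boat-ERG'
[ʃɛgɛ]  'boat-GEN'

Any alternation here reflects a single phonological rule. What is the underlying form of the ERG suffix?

The ERG suffix surfaces as [-gu] and [-ku], depending on the final segment of the stem.
By contrast the GEN suffix keeps its initial [g] throughout — that segment must be underlying.
So the underlying form is /-ku/, and voiceless stops become voiced after a nasal.

/-ku/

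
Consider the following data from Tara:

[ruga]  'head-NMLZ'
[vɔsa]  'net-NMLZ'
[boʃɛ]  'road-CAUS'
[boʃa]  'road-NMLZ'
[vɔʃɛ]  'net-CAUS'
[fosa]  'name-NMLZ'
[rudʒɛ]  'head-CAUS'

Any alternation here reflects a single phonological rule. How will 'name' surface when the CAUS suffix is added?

The root 'net' surfaces as [vɔsa] and [vɔʃɛ], with a stem-final [s] ~ [ʃ] alternation.
The stem 'road' ([boʃa], [boʃɛ]) shows [ʃ] unchanged in both environments, so [ʃ] cannot be basic with [s] derived before the NMLZ suffix.
Therefore /s/ is basic and [ʃ] is derived by palatalization before a front vowel (/g/ and /s/ become palato-alveolar [dʒ] and [ʃ] before a front vowel).
From [fosa] the stem 'name' is /fos/; before a front vowel this yields [foʃɛ].

[foʃɛ]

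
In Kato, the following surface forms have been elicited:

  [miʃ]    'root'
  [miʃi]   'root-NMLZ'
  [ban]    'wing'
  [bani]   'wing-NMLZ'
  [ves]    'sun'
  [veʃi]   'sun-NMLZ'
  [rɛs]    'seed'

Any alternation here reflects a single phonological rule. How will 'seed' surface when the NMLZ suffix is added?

In [ves] and [veʃi] the final segment of 'sun' alternates: [s] ~ [ʃ].
But 'root' keeps [ʃ] in both environments ([miʃ], [miʃi]), so there is no rule changing /ʃ/ to [s] in isolation.
The underlying segment must be /s/; /s/ becomes palato-alveolar [ʃ] before a front vowel, yielding [ʃ] there.
From [rɛs] the stem 'seed' is /rɛs/; before a front vowel this yields [rɛʃi].

[rɛʃi]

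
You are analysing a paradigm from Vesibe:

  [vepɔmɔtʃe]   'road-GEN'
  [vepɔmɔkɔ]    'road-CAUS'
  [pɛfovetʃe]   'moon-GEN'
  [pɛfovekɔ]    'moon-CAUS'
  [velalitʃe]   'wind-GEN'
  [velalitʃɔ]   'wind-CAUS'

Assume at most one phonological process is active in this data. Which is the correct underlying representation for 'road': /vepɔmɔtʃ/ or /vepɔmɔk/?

'road' shows [tʃ] ~ [k] at the end of the stem ([vepɔmɔtʃe] vs [vepɔmɔkɔ]).
If /tʃ/ were underlying and a rule turned it into [k] before the CAUS suffix, 'wind' would also alternate; but it has [tʃ] in both [velalitʃe] and [velalitʃɔ].
So /k/ is underlying, and a rule of palatalization before a front vowel — /k/ becomes palato-alveolar [tʃ] before a front vowel — gives [tʃ].

/vepɔmɔk/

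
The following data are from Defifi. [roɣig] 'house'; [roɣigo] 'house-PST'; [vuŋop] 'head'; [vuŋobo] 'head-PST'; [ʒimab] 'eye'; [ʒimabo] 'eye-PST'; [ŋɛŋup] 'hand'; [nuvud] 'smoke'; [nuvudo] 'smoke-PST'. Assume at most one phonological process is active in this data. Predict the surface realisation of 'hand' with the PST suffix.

[ŋɛŋubo]

'head' shows [p] ~ [b] at the end of the stem ([vuŋop] vs [vuŋobo]).
Compare 'eye', with invariant [b] in [ʒimab] and [ʒimabo]: an analysis with underlying /b/ and a rule producing [p] in isolation would wrongly predict alternation here too.
So /p/ is underlying, and a rule of intervocalic voicing — voiceless stops become voiced between vowels — gives [b].
From [ŋɛŋup] the stem 'hand' is /ŋɛŋup/; between vowels this yields [ŋɛŋubo].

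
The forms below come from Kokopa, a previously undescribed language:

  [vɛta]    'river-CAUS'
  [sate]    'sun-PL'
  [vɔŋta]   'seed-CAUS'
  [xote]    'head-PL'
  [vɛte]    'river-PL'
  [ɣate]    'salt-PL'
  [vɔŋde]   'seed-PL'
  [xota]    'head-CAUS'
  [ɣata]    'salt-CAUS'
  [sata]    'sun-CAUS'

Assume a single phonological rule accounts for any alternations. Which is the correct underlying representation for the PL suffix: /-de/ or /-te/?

The PL suffix surfaces as [-de] and [-te], depending on the final segment of the stem.
The CAUS suffix, which begins with [t], is invariant after every stem; so [t] is not altered by any rule here.
So the underlying form is /-de/, and voiced stops become voiceless after a vowel.

/-de/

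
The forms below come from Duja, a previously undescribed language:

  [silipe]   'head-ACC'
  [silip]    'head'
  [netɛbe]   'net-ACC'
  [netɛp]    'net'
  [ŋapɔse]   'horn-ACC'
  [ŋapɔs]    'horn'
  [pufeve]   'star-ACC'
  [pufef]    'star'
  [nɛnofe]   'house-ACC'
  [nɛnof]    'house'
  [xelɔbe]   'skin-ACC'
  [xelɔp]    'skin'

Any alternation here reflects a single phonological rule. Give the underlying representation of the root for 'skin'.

In [xelɔbe] and [xelɔp] the final segment of 'skin' alternates: [b] ~ [p].
The stem 'head' ([silipe], [silip]) shows [p] unchanged in both environments, so [p] cannot be basic with [b] derived before the ACC suffix.
So /b/ is underlying, and a rule of word-final obstruent devoicing — voiced obstruents become voiceless word-finally — gives [p].
So 'skin' = /xelɔb/.

/xelɔb/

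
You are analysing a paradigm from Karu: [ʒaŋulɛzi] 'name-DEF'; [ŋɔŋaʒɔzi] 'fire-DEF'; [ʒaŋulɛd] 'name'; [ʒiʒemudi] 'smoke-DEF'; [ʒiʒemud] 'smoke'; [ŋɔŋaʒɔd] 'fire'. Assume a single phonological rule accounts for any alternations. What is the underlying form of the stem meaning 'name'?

/ʒaŋulɛz/

'name' shows [z] ~ [d] at the end of the stem ([ʒaŋulɛzi] vs [ʒaŋulɛd]).
But 'smoke' keeps [d] in both environments ([ʒiʒemudi], [ʒiʒemud]), so there is no rule changing /d/ to [z] before the DEF suffix.
So /z/ is underlying, and a rule of word-final hardening — voiced fricatives become stops word-finally — gives [d].
Hence 'name' is /ʒaŋulɛz/ underlyingly.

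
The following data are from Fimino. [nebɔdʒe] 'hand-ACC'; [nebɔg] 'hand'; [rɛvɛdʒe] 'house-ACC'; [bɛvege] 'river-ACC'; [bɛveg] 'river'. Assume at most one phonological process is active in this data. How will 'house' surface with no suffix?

The stem for 'hand' ends in [dʒ] in [nebɔdʒe] but [g] in [nebɔg].
But 'river' keeps [g] in both environments ([bɛvege], [bɛveg]), so there is no rule changing /g/ to [dʒ] before the ACC suffix.
The underlying segment must be /dʒ/; palato-alveolar /dʒ/ becomes [g] when no front vowel follows, yielding [g] there.
The one attested form of 'house', [rɛvɛdʒe], shows underlying /rɛvɛdʒ/. Applying the same rule when no front vowel follows gives [rɛvɛg].

[rɛvɛg]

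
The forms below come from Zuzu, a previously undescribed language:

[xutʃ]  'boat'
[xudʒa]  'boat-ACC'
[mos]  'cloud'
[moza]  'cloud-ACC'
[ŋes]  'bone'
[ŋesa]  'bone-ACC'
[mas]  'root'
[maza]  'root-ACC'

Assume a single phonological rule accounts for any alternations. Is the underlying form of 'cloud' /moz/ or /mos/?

/moz/

The root 'cloud' surfaces as [mos] and [moza], with a stem-final [s] ~ [z] alternation.
The stem 'bone' ([ŋes], [ŋesa]) shows [s] unchanged in both environments, so [s] cannot be basic with [z] derived before the ACC suffix.
So /z/ is underlying, and a rule of word-final obstruent devoicing — voiced obstruents become voiceless word-finally — gives [s].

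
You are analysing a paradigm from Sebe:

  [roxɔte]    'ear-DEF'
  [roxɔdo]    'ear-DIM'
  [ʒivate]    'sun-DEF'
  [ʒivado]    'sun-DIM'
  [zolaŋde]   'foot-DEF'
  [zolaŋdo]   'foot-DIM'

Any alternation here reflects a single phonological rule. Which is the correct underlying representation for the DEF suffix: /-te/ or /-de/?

The DEF morpheme has two allomorphs, [-de] and [-te].
By contrast the DIM suffix keeps its initial [d] throughout — that segment must be underlying.
So the underlying form is /-te/, and voiceless stops become voiced after a nasal.

/-te/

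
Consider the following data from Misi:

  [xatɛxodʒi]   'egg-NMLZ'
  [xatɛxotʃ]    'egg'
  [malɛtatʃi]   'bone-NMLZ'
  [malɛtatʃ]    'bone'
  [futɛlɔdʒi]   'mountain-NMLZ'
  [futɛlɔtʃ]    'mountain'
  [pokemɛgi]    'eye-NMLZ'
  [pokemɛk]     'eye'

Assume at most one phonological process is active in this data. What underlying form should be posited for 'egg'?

The root 'egg' surfaces as [xatɛxodʒi] and [xatɛxotʃ], with a stem-final [dʒ] ~ [tʃ] alternation.
But 'bone' keeps [tʃ] in both environments ([malɛtatʃi], [malɛtatʃ]), so there is no rule changing /tʃ/ to [dʒ] before the NMLZ suffix.
The alternation reflects word-final obstruent devoicing: voiced obstruents become voiceless word-finally. /dʒ/ is underlying.

/xatɛxodʒ/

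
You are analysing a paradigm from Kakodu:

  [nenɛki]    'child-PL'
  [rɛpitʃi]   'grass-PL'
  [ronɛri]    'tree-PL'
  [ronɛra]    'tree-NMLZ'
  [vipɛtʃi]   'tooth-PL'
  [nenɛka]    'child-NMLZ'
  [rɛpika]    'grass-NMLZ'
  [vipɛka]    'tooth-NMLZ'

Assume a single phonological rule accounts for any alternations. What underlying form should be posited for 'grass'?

/rɛpitʃ/

In [rɛpitʃi] and [rɛpika] the final segment of 'grass' alternates: [tʃ] ~ [k].
The stem 'child' ([nenɛki], [nenɛka]) shows [k] unchanged in both environments, so [k] cannot be basic with [tʃ] derived before the PL suffix.
The underlying segment must be /tʃ/; palato-alveolar /tʃ/ becomes [k] when no front vowel follows, yielding [k] there.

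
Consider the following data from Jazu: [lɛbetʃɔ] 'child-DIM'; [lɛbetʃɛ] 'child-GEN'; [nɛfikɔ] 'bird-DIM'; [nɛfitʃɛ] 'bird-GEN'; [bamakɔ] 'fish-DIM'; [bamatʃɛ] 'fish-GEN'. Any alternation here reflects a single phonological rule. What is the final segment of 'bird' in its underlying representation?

/k/

The root 'bird' surfaces as [nɛfikɔ] and [nɛfitʃɛ], with a stem-final [k] ~ [tʃ] alternation.
If /tʃ/ were underlying and a rule turned it into [k] before the DIM suffix, 'child' would also alternate; but it has [tʃ] in both [lɛbetʃɔ] and [lɛbetʃɛ].
So /k/ is underlying, and a rule of palatalization before a front vowel — /k/ becomes palato-alveolar [tʃ] before a front vowel — gives [tʃ].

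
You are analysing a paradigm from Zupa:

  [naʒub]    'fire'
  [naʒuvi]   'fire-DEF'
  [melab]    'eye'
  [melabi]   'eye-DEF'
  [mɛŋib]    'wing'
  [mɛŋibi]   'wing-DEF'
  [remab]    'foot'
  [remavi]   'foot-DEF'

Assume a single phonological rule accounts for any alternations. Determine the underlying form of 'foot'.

/remav/

The stem for 'foot' ends in [b] in [remab] but [v] in [remavi].
Compare 'eye', with invariant [b] in [melab] and [melabi]: an analysis with underlying /b/ and a rule producing [v] before the DEF suffix would wrongly predict alternation here too.
The alternation reflects word-final hardening: voiced fricatives become stops word-finally. /v/ is underlying.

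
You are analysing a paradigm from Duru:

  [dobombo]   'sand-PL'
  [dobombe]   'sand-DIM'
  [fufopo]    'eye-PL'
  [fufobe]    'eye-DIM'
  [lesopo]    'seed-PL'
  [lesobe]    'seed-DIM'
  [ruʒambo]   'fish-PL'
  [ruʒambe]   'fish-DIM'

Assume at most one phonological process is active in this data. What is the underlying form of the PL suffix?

The PL morpheme has two allomorphs, [-bo] and [-po].
By contrast the DIM suffix keeps its initial [b] throughout — that segment must be underlying.
So the underlying form is /-po/, and voiceless stops become voiced after a nasal.

/-po/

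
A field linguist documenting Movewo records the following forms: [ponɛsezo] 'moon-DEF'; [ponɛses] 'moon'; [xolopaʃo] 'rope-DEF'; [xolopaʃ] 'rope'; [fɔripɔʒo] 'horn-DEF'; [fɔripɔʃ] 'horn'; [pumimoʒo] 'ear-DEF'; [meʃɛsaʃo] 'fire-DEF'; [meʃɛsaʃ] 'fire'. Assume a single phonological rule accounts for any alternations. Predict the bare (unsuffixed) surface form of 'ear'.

The stem for 'horn' ends in [ʒ] in [fɔripɔʒo] but [ʃ] in [fɔripɔʃ].
But 'fire' keeps [ʃ] in both environments ([meʃɛsaʃo], [meʃɛsaʃ]), so there is no rule changing /ʃ/ to [ʒ] before the DEF suffix.
Therefore /ʒ/ is basic and [ʃ] is derived by word-final obstruent devoicing (voiced obstruents become voiceless word-finally).
From [pumimoʒo] the stem 'ear' is /pumimoʒ/; word-finally this yields [pumimoʃ].

[pumimoʃ]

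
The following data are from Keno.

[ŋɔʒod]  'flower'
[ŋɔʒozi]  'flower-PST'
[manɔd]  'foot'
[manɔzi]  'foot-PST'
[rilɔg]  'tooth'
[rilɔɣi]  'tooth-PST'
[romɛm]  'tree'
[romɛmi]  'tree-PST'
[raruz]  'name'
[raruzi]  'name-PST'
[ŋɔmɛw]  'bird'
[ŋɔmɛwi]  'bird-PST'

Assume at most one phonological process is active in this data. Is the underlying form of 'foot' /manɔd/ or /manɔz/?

/manɔd/

The root 'foot' surfaces as [manɔd] and [manɔzi], with a stem-final [d] ~ [z] alternation.
If /z/ were underlying and a rule turned it into [d] in isolation, 'name' would also alternate; but it has [z] in both [raruz] and [raruzi].
The alternation reflects intervocalic spirantization: voiced stops become fricatives between vowels. /d/ is underlying.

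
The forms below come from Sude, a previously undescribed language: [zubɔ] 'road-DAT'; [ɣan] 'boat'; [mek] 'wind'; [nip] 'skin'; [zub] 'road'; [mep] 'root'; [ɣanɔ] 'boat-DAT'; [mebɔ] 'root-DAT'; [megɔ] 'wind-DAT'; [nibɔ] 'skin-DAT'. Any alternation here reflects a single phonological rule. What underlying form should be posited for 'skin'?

/nip/

'skin' shows [b] ~ [p] at the end of the stem ([nibɔ] vs [nip]).
Compare 'road', with invariant [b] in [zubɔ] and [zub]: an analysis with underlying /b/ and a rule producing [p] in isolation would wrongly predict alternation here too.
The alternation reflects intervocalic voicing: voiceless stops become voiced between vowels. /p/ is underlying.
Hence 'skin' is /nip/ underlyingly.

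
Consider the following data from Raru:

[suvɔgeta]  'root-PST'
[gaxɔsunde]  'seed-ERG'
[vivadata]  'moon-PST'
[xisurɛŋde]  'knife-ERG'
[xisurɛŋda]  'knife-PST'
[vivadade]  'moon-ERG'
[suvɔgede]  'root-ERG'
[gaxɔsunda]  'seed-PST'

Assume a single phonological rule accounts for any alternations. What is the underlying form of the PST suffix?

The PST suffix surfaces as [-da] and [-ta], depending on the final segment of the stem.
The ERG suffix, which begins with [d], is invariant after every stem; so [d] is not altered by any rule here.
So the underlying form is /-ta/, and voiceless stops become voiced after a nasal.

/-ta/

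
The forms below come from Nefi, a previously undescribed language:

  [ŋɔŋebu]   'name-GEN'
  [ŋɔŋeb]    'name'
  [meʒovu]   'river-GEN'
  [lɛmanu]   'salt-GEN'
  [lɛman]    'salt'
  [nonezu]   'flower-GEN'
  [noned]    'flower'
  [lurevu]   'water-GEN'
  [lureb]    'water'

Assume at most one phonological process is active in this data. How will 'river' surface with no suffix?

[meʒob]

In [lurevu] and [lureb] the final segment of 'water' alternates: [v] ~ [b].
The stem 'name' ([ŋɔŋebu], [ŋɔŋeb]) shows [b] unchanged in both environments, so [b] cannot be basic with [v] derived before the GEN suffix.
The underlying segment must be /v/; voiced fricatives become stops word-finally, yielding [b] there.
From [meʒovu] the stem 'river' is /meʒov/; word-finally this yields [meʒob].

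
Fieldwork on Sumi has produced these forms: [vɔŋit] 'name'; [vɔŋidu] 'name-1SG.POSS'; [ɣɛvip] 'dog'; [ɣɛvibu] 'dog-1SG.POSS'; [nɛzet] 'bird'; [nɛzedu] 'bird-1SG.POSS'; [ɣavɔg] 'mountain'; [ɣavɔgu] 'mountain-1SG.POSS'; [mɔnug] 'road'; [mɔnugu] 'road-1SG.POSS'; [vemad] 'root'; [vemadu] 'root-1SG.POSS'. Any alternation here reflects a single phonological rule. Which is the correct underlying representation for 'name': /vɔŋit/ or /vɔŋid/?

/vɔŋit/

'name' shows [t] ~ [d] at the end of the stem ([vɔŋit] vs [vɔŋidu]).
The stem 'root' ([vemad], [vemadu]) shows [d] unchanged in both environments, so [d] cannot be basic with [t] derived in isolation.
The underlying segment must be /t/; voiceless stops become voiced between vowels, yielding [d] there.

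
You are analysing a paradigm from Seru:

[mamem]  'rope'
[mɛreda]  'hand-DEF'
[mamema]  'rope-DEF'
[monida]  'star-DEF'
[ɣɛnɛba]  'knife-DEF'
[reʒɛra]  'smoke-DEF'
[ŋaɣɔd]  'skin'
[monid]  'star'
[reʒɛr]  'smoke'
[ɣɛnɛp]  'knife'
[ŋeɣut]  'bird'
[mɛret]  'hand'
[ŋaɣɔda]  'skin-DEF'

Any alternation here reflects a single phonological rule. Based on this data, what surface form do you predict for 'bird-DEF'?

The root 'hand' surfaces as [mɛret] and [mɛreda], with a stem-final [t] ~ [d] alternation.
If /d/ were underlying and a rule turned it into [t] in isolation, 'star' would also alternate; but it has [d] in both [monid] and [monida].
Therefore /t/ is basic and [d] is derived by intervocalic voicing (voiceless stops become voiced between vowels).
The one attested form of 'bird', [ŋeɣut], shows underlying /ŋeɣut/. Applying the same rule between vowels gives [ŋeɣuda].

[ŋeɣuda]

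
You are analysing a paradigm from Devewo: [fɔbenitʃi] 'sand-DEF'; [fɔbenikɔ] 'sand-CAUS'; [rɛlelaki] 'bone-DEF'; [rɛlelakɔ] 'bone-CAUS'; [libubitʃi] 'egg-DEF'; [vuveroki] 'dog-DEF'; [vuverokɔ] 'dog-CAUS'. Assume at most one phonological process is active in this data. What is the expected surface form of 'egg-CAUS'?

[libubikɔ]

'sand' shows [tʃ] ~ [k] at the end of the stem ([fɔbenitʃi] vs [fɔbenikɔ]).
If /k/ were underlying and a rule turned it into [tʃ] before the DEF suffix, 'dog' would also alternate; but it has [k] in both [vuveroki] and [vuverokɔ].
The alternation reflects depalatalization: palato-alveolar /tʃ/ becomes [k] when no front vowel follows. /tʃ/ is underlying.
The one attested form of 'egg', [libubitʃi], shows underlying /libubitʃ/. Applying the same rule when no front vowel follows gives [libubikɔ].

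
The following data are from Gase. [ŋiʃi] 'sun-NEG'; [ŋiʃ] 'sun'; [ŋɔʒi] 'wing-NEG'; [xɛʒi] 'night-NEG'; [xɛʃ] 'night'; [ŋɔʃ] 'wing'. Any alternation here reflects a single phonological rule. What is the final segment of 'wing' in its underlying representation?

/ʒ/

In [ŋɔʒi] and [ŋɔʃ] the final segment of 'wing' alternates: [ʒ] ~ [ʃ].
But 'sun' keeps [ʃ] in both environments ([ŋiʃi], [ŋiʃ]), so there is no rule changing /ʃ/ to [ʒ] before the NEG suffix.
The alternation reflects word-final obstruent devoicing: voiced obstruents become voiceless word-finally. /ʒ/ is underlying.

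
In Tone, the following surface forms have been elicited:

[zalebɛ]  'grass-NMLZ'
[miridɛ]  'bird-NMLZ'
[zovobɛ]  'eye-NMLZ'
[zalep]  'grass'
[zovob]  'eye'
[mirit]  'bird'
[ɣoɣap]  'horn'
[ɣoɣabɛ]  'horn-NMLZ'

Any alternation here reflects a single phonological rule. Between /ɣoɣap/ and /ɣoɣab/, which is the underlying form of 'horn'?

The stem for 'horn' ends in [p] in [ɣoɣap] but [b] in [ɣoɣabɛ].
But 'eye' keeps [b] in both environments ([zovob], [zovobɛ]), so there is no rule changing /b/ to [p] in isolation.
So /p/ is underlying, and a rule of intervocalic voicing — voiceless stops become voiced between vowels — gives [b].

/ɣoɣap/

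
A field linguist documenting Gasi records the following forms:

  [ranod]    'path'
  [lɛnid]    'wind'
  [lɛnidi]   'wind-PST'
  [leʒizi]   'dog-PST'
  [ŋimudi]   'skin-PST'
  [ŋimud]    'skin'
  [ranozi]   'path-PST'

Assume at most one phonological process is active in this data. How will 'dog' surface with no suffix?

The stem for 'path' ends in [d] in [ranod] but [z] in [ranozi].
The stem 'skin' ([ŋimud], [ŋimudi]) shows [d] unchanged in both environments, so [d] cannot be basic with [z] derived before the PST suffix.
So /z/ is underlying, and a rule of word-final hardening — voiced fricatives become stops word-finally — gives [d].
From [leʒizi] the stem 'dog' is /leʒiz/; word-finally this yields [leʒid].

[leʒid]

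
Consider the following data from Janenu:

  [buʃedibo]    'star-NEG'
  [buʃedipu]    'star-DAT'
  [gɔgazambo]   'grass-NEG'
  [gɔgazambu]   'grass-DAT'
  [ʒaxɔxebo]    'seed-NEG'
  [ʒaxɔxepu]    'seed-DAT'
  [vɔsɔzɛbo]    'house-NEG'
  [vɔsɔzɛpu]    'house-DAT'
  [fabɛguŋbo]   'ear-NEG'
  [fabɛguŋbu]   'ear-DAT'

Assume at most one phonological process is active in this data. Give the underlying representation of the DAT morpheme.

/-pu/

The DAT suffix surfaces as [-bu] and [-pu], depending on the final segment of the stem.
By contrast the NEG suffix keeps its initial [b] throughout — that segment must be underlying.
The DAT suffix is therefore /-pu/ underlyingly, with post-nasal voicing: voiceless stops become voiced after a nasal.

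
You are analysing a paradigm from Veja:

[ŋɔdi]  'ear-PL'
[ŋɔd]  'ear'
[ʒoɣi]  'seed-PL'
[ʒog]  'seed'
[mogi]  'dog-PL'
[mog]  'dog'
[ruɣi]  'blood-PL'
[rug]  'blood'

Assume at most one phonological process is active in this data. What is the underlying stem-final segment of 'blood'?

In [ruɣi] and [rug] the final segment of 'blood' alternates: [ɣ] ~ [g].
If /g/ were underlying and a rule turned it into [ɣ] before the PL suffix, 'dog' would also alternate; but it has [g] in both [mogi] and [mog].
So /ɣ/ is underlying, and a rule of word-final hardening — voiced fricatives become stops word-finally — gives [g].

/ɣ/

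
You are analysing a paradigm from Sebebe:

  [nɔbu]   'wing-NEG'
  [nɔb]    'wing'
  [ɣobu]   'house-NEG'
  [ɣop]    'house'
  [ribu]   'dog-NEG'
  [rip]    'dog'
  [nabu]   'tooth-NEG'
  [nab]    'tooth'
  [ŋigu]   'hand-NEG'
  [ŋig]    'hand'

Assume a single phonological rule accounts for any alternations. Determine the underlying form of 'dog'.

In [ribu] and [rip] the final segment of 'dog' alternates: [b] ~ [p].
The stem 'wing' ([nɔbu], [nɔb]) shows [b] unchanged in both environments, so [b] cannot be basic with [p] derived in isolation.
Therefore /p/ is basic and [b] is derived by intervocalic voicing (voiceless stops become voiced between vowels).

/rip/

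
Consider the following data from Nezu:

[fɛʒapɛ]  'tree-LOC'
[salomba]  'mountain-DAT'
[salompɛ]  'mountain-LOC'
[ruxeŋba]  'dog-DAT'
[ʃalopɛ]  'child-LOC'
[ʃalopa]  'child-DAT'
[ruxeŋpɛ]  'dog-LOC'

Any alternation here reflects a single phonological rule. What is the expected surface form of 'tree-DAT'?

The DAT suffix surfaces as [-ba] and [-pa], depending on the final segment of the stem.
The LOC suffix, which begins with [p], is invariant after every stem; so [p] is not altered by any rule here.
The DAT suffix is therefore /-ba/ underlyingly, with post-vocalic devoicing: voiced stops become voiceless after a vowel.
After 'tree', which ends in a vowel, the suffix surfaces as [-pa], giving [fɛʒapa].

[fɛʒapa]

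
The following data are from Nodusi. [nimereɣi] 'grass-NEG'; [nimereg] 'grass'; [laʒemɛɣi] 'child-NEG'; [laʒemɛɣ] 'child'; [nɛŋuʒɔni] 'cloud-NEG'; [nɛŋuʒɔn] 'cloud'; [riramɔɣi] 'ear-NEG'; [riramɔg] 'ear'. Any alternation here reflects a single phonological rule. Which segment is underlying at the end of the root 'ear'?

/g/

The stem for 'ear' ends in [ɣ] in [riramɔɣi] but [g] in [riramɔg].
Compare 'child', with invariant [ɣ] in [laʒemɛɣi] and [laʒemɛɣ]: an analysis with underlying /ɣ/ and a rule producing [g] in isolation would wrongly predict alternation here too.
The underlying segment must be /g/; voiced stops become fricatives between vowels, yielding [ɣ] there.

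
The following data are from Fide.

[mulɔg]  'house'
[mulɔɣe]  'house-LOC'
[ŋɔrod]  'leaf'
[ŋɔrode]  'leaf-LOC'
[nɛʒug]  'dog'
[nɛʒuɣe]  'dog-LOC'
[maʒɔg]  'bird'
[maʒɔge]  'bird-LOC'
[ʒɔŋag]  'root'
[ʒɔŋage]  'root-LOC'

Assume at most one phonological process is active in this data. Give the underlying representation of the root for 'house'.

In [mulɔg] and [mulɔɣe] the final segment of 'house' alternates: [g] ~ [ɣ].
Compare 'bird', with invariant [g] in [maʒɔg] and [maʒɔge]: an analysis with underlying /g/ and a rule producing [ɣ] before the LOC suffix would wrongly predict alternation here too.
Therefore /ɣ/ is basic and [g] is derived by word-final hardening (voiced fricatives become stops word-finally).

/mulɔɣ/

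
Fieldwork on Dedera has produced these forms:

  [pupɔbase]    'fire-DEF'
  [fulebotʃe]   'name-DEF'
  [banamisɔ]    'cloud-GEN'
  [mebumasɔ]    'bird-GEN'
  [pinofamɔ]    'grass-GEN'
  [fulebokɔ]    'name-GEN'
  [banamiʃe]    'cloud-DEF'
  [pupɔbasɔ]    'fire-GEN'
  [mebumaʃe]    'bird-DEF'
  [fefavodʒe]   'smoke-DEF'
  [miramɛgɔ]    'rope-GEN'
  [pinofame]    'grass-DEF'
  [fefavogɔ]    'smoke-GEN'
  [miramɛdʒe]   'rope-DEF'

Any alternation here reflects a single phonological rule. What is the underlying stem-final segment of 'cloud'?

The root 'cloud' surfaces as [banamisɔ] and [banamiʃe], with a stem-final [s] ~ [ʃ] alternation.
Compare 'fire', with invariant [s] in [pupɔbasɔ] and [pupɔbase]: an analysis with underlying /s/ and a rule producing [ʃ] before the DEF suffix would wrongly predict alternation here too.
The underlying segment must be /ʃ/; palato-alveolar /tʃ/, /dʒ/ and /ʃ/ become [k], [g] and [s] when no front vowel follows, yielding [s] there.

/ʃ/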